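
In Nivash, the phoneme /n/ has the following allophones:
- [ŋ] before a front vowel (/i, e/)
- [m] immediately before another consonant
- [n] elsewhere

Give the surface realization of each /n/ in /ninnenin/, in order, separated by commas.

Occurrence 1 (position 1): before a front vowel (/i, e/) → [ŋ].
Occurrence 2 (position 3): immediately before another consonant → [m].
Occurrence 3 (position 4): before a front vowel (/i, e/) → [ŋ].
Occurrence 4 (position 6): before a front vowel (/i, e/) → [ŋ].
Occurrence 5 (position 8): no conditioning environment matches → elsewhere allophone [n].

[ŋ], [m], [ŋ], [ŋ], [n]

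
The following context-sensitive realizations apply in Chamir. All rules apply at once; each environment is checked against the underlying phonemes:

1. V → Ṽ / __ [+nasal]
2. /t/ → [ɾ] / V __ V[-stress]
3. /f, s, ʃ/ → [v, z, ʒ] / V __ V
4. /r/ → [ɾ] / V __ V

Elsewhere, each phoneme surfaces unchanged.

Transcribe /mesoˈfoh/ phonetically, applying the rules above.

/m/ stays [m].
/e/ — between /m/ and /s/; rule 1 does not apply here → [e].
Rule 3 applies to /s/ (between /e/ and /o/: between two vowels) → [z].
/o/ (between /s/ and /f/) fails the environment for rule 1, so it stays [o].
Rule 3 applies to /f/ (between /o/ and /o/: between two vowels) → [v].
/o/ (between /f/ and /h/): rule 1 targets it, but not before a nasal consonant → unchanged [o].
/h/ stays [h].

[mezoˈvoh]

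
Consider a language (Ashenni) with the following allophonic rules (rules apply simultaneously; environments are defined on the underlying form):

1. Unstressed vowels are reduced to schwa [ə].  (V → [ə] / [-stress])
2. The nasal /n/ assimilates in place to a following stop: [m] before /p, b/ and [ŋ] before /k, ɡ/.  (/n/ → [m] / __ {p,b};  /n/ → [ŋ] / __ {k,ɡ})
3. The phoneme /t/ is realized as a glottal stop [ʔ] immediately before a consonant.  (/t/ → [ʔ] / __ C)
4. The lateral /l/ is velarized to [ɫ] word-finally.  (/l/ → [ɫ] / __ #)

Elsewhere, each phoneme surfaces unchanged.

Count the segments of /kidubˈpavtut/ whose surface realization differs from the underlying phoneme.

3

Segments that undergo a rule: /i/ → [ə] (rule 1); /u/ → [ə] (rule 1); /u/ → [ə] (rule 1).
All other segments surface unchanged.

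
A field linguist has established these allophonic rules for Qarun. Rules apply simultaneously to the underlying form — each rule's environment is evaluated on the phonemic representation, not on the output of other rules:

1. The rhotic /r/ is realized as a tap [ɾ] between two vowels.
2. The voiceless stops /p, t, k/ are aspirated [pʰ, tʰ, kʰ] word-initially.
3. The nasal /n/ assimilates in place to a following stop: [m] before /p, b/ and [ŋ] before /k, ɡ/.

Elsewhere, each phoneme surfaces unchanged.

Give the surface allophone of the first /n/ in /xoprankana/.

/n/ (between /a/ and /k/): before a labial or velar stop, so rule 3 applies → [ŋ].

[ŋ]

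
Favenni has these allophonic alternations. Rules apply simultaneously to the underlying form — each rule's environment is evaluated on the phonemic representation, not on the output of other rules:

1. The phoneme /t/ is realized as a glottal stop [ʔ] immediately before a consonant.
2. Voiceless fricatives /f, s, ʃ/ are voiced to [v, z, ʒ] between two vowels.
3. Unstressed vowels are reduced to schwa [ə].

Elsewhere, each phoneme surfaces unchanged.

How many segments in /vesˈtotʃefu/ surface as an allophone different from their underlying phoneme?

5

Segments that undergo a rule: /e/ → [ə] (rule 3); /t/ → [ʔ] (rule 1); /e/ → [ə] (rule 3); /f/ → [v] (rule 2); /u/ → [ə] (rule 3).
All other segments surface unchanged.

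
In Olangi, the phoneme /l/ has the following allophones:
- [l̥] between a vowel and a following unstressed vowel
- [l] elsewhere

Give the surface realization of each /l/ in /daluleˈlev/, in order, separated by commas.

Occurrence 1 (position 3): between a vowel and a following unstressed vowel → [l̥].
Occurrence 2 (position 5): between a vowel and a following unstressed vowel → [l̥].
Occurrence 3 (position 7): no conditioning environment matches → elsewhere allophone [l].

[l̥], [l̥], [l]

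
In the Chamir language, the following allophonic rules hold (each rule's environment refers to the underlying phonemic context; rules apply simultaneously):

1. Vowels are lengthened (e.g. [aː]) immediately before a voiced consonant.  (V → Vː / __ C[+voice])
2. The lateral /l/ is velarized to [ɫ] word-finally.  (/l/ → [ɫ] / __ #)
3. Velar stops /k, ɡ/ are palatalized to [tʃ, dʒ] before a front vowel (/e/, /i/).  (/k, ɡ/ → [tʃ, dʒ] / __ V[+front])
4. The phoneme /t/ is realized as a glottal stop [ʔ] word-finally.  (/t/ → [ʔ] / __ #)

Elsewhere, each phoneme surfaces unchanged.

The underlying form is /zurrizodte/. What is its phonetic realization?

[zuːrriːzoːdte]

/z/ (word-initial) is unaffected → [z].
/u/ — between /z/ and /r/, before a voiced consonant — surfaces as [uː] (rule 1).
/r/ (between /u/ and /r/) is unaffected → [r].
/r/ (between /r/ and /i/): no rule targets it → [r].
/i/ (between /r/ and /z/): before a voiced consonant, so rule 1 applies → [iː].
/z/ stays [z].
/o/ — between /z/ and /d/, before a voiced consonant — surfaces as [oː] (rule 1).
/d/ stays [d].
/t/ (between /d/ and /e/): rule 4 targets it, but not word-finally → unchanged [t].
/e/ (word-final) fails the environment for rule 1, so it stays [e].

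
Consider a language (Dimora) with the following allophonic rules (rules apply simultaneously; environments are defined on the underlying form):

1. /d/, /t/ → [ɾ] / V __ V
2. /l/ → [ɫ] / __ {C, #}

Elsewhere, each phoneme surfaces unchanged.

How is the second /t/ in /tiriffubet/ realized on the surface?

[t]

/t/ (word-final) fails the environment for rule 1, so it stays [t].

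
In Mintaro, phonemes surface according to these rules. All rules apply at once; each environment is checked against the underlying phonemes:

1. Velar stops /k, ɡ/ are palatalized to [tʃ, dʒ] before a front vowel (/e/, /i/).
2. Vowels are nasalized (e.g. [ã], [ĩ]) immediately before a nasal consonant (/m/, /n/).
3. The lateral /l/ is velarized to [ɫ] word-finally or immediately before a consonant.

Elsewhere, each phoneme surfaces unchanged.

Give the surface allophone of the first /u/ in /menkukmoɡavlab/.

[u]

/u/ (between /k/ and /k/) fails the environment for rule 2, so it stays [u].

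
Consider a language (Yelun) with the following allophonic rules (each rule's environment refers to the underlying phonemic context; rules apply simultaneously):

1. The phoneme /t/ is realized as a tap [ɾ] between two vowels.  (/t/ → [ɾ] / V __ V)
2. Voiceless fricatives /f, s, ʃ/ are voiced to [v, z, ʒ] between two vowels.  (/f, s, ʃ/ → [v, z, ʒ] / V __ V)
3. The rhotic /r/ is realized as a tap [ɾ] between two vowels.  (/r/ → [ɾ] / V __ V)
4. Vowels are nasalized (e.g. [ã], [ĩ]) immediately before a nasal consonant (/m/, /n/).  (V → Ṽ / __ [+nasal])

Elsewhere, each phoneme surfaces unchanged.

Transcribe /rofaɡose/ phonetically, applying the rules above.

/r/ (word-initial) fails the environment for rule 3, so it stays [r].
/o/ (between /r/ and /f/) fails the environment for rule 4, so it stays [o].
/f/ — between /o/ and /a/, between two vowels — surfaces as [v] (rule 2).
/a/ (between /f/ and /ɡ/) is in the target of rule 4 but the environment (before a nasal consonant) is not met → [a].
/ɡ/ (between /a/ and /o/): no rule targets it → [ɡ].
/o/ (between /ɡ/ and /s/): rule 4 targets it, but not before a nasal consonant → unchanged [o].
Rule 2 applies to /s/ (between /o/ and /e/: between two vowels) → [z].
/e/ (word-final) fails the environment for rule 4, so it stays [e].

[rovaɡoze]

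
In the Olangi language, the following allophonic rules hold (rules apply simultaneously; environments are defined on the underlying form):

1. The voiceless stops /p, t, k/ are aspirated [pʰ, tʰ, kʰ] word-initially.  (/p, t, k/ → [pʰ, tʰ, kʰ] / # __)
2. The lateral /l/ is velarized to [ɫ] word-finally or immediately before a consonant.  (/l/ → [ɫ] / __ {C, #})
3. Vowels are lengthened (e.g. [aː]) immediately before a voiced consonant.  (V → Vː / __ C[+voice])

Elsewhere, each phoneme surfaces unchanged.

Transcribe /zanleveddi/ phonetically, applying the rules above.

[zaːnleːveːddi]

/z/ — not in any rule's target class → [z].
/a/ (between /z/ and /n/) occurs before a voiced consonant → [aː] by rule 3.
/n/ stays [n].
/l/ (between /n/ and /e/): rule 2 targets it, but not word-finally or immediately before a consonant → unchanged [l].
/e/ (between /l/ and /v/) occurs before a voiced consonant → [eː] by rule 3.
/v/ (between /e/ and /e/) is unaffected → [v].
/e/ (between /v/ and /d/): before a voiced consonant, so rule 3 applies → [eː].
/d/ (between /e/ and /d/): no rule targets it → [d].
/d/ — not in any rule's target class → [d].
/i/ — word-final; rule 3 does not apply here → [i].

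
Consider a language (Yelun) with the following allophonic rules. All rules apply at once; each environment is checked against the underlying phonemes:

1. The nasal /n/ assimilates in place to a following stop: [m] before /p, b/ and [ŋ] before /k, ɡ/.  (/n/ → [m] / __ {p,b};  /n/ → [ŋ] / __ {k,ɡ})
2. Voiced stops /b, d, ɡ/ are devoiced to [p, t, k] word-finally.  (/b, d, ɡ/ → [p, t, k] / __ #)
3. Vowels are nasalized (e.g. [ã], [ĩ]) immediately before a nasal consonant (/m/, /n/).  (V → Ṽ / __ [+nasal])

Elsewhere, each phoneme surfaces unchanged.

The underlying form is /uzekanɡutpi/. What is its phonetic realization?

[uzekãŋɡutpi]

/u/ (word-initial) fails the environment for rule 3, so it stays [u].
/z/ (between /u/ and /e/) is unaffected → [z].
/e/ (between /z/ and /k/) is in the target of rule 3 but the environment (before a nasal consonant) is not met → [e].
/k/ (between /e/ and /a/): no rule targets it → [k].
/a/ meets the environment for rule 3 (before a nasal consonant) → [ã].
/n/ (between /a/ and /ɡ/): before a labial or velar stop, so rule 1 applies → [ŋ].
/ɡ/ (between /n/ and /u/): rule 2 targets it, but not word-finally → unchanged [ɡ].
/u/ (between /ɡ/ and /t/) is in the target of rule 3 but the environment (before a nasal consonant) is not met → [u].
/t/ (between /u/ and /p/) is unaffected → [t].
/p/ stays [p].
/i/ (word-final) fails the environment for rule 3, so it stays [i].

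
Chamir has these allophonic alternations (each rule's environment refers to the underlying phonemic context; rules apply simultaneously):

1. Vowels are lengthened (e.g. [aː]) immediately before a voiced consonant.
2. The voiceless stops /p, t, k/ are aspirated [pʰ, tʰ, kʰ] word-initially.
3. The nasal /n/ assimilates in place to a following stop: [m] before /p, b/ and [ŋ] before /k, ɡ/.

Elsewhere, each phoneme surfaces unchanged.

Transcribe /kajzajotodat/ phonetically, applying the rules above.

Rule 2 applies to /k/ (word-initial: word-initially) → [kʰ].
Rule 1 applies to /a/ (between /k/ and /j/: before a voiced consonant) → [aː].
/j/ stays [j].
/z/ (between /j/ and /a/): no rule targets it → [z].
/a/ meets the environment for rule 1 (before a voiced consonant) → [aː].
/j/ — not in any rule's target class → [j].
/o/ (between /j/ and /t/): rule 1 targets it, but not before a voiced consonant → unchanged [o].
/t/ (between /o/ and /o/) is in the target of rule 2 but the environment (word-initially) is not met → [t].
/o/ (between /t/ and /d/): before a voiced consonant, so rule 1 applies → [oː].
/d/ — not in any rule's target class → [d].
/a/ (between /d/ and /t/): rule 1 targets it, but not before a voiced consonant → unchanged [a].
/t/ (word-final) is in the target of rule 2 but the environment (word-initially) is not met → [t].

[kʰaːjzaːjotoːdat]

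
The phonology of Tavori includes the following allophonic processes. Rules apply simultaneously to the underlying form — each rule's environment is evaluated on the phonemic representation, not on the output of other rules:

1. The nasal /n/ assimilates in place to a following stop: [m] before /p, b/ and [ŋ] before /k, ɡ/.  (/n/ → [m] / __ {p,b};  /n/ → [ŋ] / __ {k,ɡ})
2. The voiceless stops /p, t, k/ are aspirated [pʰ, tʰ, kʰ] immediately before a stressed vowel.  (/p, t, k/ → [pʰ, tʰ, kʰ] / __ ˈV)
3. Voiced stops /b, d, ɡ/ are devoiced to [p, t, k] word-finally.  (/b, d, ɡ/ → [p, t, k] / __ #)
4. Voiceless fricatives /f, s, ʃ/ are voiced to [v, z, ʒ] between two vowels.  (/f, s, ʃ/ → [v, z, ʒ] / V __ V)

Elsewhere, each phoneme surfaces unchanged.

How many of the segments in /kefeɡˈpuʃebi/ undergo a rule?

Segments that undergo a rule: /f/ → [v] (rule 4); /p/ → [pʰ] (rule 2); /ʃ/ → [ʒ] (rule 4).
All other segments surface unchanged.

3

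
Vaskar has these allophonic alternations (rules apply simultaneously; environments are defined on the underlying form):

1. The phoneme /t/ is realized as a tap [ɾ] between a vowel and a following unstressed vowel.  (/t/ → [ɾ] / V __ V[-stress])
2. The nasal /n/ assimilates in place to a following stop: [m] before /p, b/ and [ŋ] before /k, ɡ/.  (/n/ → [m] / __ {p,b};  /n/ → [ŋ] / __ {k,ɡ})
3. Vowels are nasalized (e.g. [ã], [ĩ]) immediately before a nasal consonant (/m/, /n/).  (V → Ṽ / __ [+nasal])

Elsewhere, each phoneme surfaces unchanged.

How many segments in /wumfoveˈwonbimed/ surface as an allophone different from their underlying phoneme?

4

Segments that undergo a rule: /u/ → [ũ] (rule 3); /o/ → [õ] (rule 3); /n/ → [m] (rule 2); /i/ → [ĩ] (rule 3).
All other segments surface unchanged.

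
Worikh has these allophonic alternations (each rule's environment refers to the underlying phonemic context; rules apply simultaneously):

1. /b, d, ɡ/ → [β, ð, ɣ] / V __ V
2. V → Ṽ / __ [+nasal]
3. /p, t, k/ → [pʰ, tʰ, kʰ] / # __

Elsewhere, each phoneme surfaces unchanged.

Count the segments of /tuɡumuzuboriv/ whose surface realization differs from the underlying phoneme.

Segments that undergo a rule: /t/ → [tʰ] (rule 3); /ɡ/ → [ɣ] (rule 1); /u/ → [ũ] (rule 2); /b/ → [β] (rule 1).
All other segments surface unchanged.

4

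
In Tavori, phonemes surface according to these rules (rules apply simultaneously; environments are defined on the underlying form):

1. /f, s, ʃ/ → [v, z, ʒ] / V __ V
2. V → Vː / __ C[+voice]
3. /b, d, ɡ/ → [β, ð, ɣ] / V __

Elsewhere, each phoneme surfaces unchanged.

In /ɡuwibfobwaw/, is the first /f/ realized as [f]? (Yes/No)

/f/ (between /b/ and /o/) fails the environment for rule 1, so it stays [f].
The actual realization is [f], which matches [f].

Yes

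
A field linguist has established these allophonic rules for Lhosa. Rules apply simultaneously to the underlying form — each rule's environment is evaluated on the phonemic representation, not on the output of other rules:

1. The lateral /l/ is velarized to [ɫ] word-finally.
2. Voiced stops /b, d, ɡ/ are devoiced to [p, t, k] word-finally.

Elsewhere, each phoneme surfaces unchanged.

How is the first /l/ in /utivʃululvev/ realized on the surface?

/l/ (between /u/ and /u/) fails the environment for rule 1, so it stays [l].

[l]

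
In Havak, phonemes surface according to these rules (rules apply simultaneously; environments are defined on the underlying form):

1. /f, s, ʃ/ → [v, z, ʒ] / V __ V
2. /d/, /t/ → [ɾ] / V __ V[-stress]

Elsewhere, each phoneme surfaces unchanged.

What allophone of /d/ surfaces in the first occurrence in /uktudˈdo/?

/d/ (between /u/ and /d/) fails the environment for rule 2, so it stays [d].

[d]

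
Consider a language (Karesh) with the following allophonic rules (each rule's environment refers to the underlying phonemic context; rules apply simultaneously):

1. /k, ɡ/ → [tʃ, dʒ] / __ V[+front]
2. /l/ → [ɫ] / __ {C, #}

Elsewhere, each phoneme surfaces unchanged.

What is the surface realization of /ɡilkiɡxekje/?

[dʒiɫtʃiɡxekje]

/ɡ/ (word-initial) occurs before a front vowel → [dʒ] by rule 1.
/i/ stays [i].
/l/ (between /i/ and /k/): word-finally or immediately before a consonant, so rule 2 applies → [ɫ].
/k/ meets the environment for rule 1 (before a front vowel) → [tʃ].
/i/ stays [i].
/ɡ/ — between /i/ and /x/; rule 1 does not apply here → [ɡ].
/x/ (between /ɡ/ and /e/) is unaffected → [x].
/e/ stays [e].
/k/ — between /e/ and /j/; rule 1 does not apply here → [k].
/j/ — not in any rule's target class → [j].
/e/ (word-final) is unaffected → [e].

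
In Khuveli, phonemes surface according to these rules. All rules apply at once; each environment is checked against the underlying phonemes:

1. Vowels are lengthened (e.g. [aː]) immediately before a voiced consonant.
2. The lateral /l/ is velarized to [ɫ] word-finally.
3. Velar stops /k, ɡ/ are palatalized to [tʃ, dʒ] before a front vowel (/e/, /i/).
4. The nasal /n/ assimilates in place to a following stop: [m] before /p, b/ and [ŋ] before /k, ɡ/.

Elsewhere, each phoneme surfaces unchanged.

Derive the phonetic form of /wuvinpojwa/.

[wuːviːmpoːjwa]

/u/ meets the environment for rule 1 (before a voiced consonant) → [uː].
/i/ — between /v/ and /n/, before a voiced consonant — surfaces as [iː] (rule 1).
/n/ (between /i/ and /p/): before a labial or velar stop, so rule 4 applies → [m].
/o/ — between /p/ and /j/, before a voiced consonant — surfaces as [oː] (rule 1).
/a/ — word-final; rule 1 does not apply here → [a].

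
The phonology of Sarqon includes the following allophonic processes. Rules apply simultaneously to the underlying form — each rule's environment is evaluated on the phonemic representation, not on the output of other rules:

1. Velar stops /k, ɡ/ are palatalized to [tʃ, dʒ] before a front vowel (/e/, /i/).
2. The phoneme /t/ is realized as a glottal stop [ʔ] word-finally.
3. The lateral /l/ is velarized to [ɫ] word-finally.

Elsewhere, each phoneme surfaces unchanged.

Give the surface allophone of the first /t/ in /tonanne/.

[t]

/t/ — word-initial; rule 2 does not apply here → [t].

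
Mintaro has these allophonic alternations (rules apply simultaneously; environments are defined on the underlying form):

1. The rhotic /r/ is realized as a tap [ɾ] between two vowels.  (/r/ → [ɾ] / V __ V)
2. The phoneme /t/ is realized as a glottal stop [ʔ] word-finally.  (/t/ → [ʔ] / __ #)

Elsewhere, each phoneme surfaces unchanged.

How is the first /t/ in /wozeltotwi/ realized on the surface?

[t]

/t/ (between /l/ and /o/) fails the environment for rule 2, so it stays [t].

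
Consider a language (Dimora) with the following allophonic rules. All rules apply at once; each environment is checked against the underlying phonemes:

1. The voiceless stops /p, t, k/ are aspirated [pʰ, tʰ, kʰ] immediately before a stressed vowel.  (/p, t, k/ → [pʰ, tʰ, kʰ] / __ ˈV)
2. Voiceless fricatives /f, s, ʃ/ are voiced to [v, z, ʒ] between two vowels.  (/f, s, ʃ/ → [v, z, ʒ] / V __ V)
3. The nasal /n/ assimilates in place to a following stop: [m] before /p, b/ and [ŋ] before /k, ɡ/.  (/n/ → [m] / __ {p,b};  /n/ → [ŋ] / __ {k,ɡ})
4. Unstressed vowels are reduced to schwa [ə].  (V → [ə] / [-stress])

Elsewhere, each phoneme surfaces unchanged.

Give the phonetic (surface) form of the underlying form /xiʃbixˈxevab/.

/x/ — not in any rule's target class → [x].
/i/ meets the environment for rule 4 (in an unstressed syllable) → [ə].
/ʃ/ (between /i/ and /b/): rule 2 targets it, but not between two vowels → unchanged [ʃ].
/b/ (between /ʃ/ and /i/) is unaffected → [b].
Rule 4 applies to /i/ (between /b/ and /x/: in an unstressed syllable) → [ə].
/x/ stays [x].
/x/ (between /x/ and /e/) is unaffected → [x].
/e/ (between /x/ and /v/) is in the target of rule 4 but the environment (in an unstressed syllable) is not met → [e].
/v/ — not in any rule's target class → [v].
/a/ meets the environment for rule 4 (in an unstressed syllable) → [ə].
/b/ (word-final): no rule targets it → [b].

[xəʃbəxˈxevəb]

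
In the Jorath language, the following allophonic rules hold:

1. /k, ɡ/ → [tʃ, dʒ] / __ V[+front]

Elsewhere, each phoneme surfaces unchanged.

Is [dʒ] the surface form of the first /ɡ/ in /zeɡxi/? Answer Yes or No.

/ɡ/ — between /e/ and /x/; rule 1 does not apply here → [ɡ].
The actual realization is [ɡ], not [dʒ].

No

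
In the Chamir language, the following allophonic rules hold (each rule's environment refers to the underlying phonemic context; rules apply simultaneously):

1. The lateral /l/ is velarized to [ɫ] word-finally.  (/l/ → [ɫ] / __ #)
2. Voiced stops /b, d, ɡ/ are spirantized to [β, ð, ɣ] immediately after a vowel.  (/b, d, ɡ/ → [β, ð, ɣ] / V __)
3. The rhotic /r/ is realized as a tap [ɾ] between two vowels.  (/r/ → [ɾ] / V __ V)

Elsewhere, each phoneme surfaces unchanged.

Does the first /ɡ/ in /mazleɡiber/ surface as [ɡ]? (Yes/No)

Rule 2 applies to /ɡ/ (between /e/ and /i/: immediately after a vowel) → [ɣ].
The actual realization is [ɣ], not [ɡ].

No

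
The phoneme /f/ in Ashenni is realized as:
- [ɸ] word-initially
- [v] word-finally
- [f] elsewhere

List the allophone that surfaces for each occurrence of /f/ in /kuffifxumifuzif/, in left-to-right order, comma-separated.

[f], [f], [f], [f], [v]

Occurrence 1 (position 3): no conditioning environment matches → elsewhere allophone [f].
Occurrence 2 (position 4): no conditioning environment matches → elsewhere allophone [f].
Occurrence 3 (position 6): no conditioning environment matches → elsewhere allophone [f].
Occurrence 4 (position 11): no conditioning environment matches → elsewhere allophone [f].
Occurrence 5 (position 15): word-finally → [v].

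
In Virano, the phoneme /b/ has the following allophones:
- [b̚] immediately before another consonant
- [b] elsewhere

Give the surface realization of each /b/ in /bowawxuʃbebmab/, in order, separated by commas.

[b], [b], [b̚], [b]

Occurrence 1 (position 1): no conditioning environment matches → elsewhere allophone [b].
Occurrence 2 (position 9): no conditioning environment matches → elsewhere allophone [b].
Occurrence 3 (position 11): immediately before another consonant → [b̚].
Occurrence 4 (position 14): no conditioning environment matches → elsewhere allophone [b].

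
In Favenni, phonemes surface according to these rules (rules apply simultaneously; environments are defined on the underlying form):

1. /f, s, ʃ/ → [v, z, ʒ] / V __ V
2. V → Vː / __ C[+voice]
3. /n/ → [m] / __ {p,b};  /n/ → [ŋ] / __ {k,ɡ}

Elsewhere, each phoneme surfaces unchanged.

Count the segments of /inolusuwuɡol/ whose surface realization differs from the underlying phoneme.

Segments that undergo a rule: /i/ → [iː] (rule 2); /o/ → [oː] (rule 2); /s/ → [z] (rule 1); /u/ → [uː] (rule 2); /u/ → [uː] (rule 2); /o/ → [oː] (rule 2).
All other segments surface unchanged.

6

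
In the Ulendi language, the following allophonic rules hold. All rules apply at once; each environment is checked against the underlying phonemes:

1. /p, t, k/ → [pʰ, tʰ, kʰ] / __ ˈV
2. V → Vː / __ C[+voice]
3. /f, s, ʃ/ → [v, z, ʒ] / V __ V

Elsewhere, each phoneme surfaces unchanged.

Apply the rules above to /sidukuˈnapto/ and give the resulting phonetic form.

/s/ — word-initial; rule 3 does not apply here → [s].
/i/ — between /s/ and /d/, before a voiced consonant — surfaces as [iː] (rule 2).
/d/ stays [d].
/u/ (between /d/ and /k/) fails the environment for rule 2, so it stays [u].
/k/ (between /u/ and /u/) fails the environment for rule 1, so it stays [k].
/u/ — between /k/ and /n/, before a voiced consonant — surfaces as [uː] (rule 2).
/n/ stays [n].
/a/ (between /n/ and /p/) is in the target of rule 2 but the environment (before a voiced consonant) is not met → [a].
/p/ (between /a/ and /t/) fails the environment for rule 1, so it stays [p].
/t/ (between /p/ and /o/) is in the target of rule 1 but the environment (immediately before a stressed vowel) is not met → [t].
/o/ (word-final) fails the environment for rule 2, so it stays [o].

[siːdukuːˈnapto]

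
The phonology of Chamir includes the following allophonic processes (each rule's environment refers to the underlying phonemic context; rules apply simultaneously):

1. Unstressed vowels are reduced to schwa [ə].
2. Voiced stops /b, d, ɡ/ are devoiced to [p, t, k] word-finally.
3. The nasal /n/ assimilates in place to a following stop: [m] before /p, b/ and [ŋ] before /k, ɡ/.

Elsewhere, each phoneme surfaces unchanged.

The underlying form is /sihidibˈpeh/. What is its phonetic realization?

/i/ (between /s/ and /h/) occurs in an unstressed syllable → [ə] by rule 1.
/i/ — between /h/ and /d/, in an unstressed syllable — surfaces as [ə] (rule 1).
/d/ — between /i/ and /i/; rule 2 does not apply here → [d].
/i/ (between /d/ and /b/) occurs in an unstressed syllable → [ə] by rule 1.
/b/ (between /i/ and /p/) fails the environment for rule 2, so it stays [b].
/e/ (between /p/ and /h/): rule 1 targets it, but not in an unstressed syllable → unchanged [e].

[səhədəbˈpeh]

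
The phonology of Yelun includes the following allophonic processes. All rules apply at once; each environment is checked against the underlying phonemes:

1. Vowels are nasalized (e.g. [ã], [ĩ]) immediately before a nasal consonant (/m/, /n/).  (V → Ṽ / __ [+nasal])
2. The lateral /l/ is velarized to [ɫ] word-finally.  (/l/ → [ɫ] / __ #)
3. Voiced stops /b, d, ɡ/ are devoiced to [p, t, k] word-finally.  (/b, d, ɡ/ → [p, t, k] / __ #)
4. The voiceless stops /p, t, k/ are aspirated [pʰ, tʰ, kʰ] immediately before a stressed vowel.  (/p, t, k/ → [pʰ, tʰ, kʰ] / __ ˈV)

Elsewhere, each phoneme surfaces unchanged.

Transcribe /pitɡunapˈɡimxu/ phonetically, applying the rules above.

[pitɡũnapˈɡĩmxu]

/p/ (word-initial) is in the target of rule 4 but the environment (immediately before a stressed vowel) is not met → [p].
/i/ (between /p/ and /t/): rule 1 targets it, but not before a nasal consonant → unchanged [i].
/t/ (between /i/ and /ɡ/): rule 4 targets it, but not immediately before a stressed vowel → unchanged [t].
/ɡ/ — between /t/ and /u/; rule 3 does not apply here → [ɡ].
/u/ — between /ɡ/ and /n/, before a nasal consonant — surfaces as [ũ] (rule 1).
/n/ — not in any rule's target class → [n].
/a/ (between /n/ and /p/) fails the environment for rule 1, so it stays [a].
/p/ (between /a/ and /ɡ/): rule 4 targets it, but not immediately before a stressed vowel → unchanged [p].
/ɡ/ (between /p/ and /i/): rule 3 targets it, but not word-finally → unchanged [ɡ].
/i/ (between /ɡ/ and /m/): before a nasal consonant, so rule 1 applies → [ĩ].
/m/ — not in any rule's target class → [m].
/x/ (between /m/ and /u/): no rule targets it → [x].
/u/ — word-final; rule 1 does not apply here → [u].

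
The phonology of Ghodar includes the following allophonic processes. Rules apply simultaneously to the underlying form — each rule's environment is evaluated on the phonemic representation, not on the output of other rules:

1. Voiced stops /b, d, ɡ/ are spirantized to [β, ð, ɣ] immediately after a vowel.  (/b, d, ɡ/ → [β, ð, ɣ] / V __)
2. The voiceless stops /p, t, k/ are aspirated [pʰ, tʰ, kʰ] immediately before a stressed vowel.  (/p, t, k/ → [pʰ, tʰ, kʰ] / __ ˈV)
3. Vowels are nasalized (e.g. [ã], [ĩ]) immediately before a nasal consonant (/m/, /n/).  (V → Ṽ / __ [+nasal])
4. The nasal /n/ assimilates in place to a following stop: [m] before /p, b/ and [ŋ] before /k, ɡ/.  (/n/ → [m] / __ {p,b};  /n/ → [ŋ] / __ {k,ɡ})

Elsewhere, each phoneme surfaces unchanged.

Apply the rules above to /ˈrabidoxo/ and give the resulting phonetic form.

[ˈraβiðoxo]

/r/ (word-initial) is unaffected → [r].
/a/ (between /r/ and /b/) is in the target of rule 3 but the environment (before a nasal consonant) is not met → [a].
/b/ (between /a/ and /i/): immediately after a vowel, so rule 1 applies → [β].
/i/ — between /b/ and /d/; rule 3 does not apply here → [i].
/d/ — between /i/ and /o/, immediately after a vowel — surfaces as [ð] (rule 1).
/o/ (between /d/ and /x/): rule 3 targets it, but not before a nasal consonant → unchanged [o].
/x/ (between /o/ and /o/): no rule targets it → [x].
/o/ (word-final): rule 3 targets it, but not before a nasal consonant → unchanged [o].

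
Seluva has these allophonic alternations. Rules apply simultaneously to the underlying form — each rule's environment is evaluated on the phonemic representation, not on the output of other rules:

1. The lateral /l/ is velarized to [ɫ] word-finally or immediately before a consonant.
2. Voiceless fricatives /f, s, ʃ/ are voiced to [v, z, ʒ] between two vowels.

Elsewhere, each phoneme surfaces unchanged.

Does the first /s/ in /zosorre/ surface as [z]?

Yes

/s/ (between /o/ and /o/): between two vowels, so rule 2 applies → [z].
The actual realization is [z], which matches [z].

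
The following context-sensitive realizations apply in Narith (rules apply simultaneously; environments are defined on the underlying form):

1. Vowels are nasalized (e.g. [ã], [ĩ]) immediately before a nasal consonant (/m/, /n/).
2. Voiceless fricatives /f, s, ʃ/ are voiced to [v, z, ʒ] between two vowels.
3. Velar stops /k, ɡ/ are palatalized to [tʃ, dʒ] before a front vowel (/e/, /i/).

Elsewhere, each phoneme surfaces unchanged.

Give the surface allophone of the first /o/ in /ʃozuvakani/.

[o]

/o/ (between /ʃ/ and /z/) fails the environment for rule 1, so it stays [o].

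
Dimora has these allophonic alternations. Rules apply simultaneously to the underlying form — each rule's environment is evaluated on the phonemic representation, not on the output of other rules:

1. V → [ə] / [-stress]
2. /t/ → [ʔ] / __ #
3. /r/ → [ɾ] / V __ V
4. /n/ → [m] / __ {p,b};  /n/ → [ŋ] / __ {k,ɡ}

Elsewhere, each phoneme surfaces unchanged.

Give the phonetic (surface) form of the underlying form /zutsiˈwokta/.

/z/ stays [z].
/u/ meets the environment for rule 1 (in an unstressed syllable) → [ə].
/t/ (between /u/ and /s/) is in the target of rule 2 but the environment (word-finally) is not met → [t].
/s/ stays [s].
/i/ (between /s/ and /w/): in an unstressed syllable, so rule 1 applies → [ə].
/w/ — not in any rule's target class → [w].
/o/ (between /w/ and /k/) is in the target of rule 1 but the environment (in an unstressed syllable) is not met → [o].
/k/ — not in any rule's target class → [k].
/t/ (between /k/ and /a/) is in the target of rule 2 but the environment (word-finally) is not met → [t].
/a/ (word-final): in an unstressed syllable, so rule 1 applies → [ə].

[zətsəˈwoktə]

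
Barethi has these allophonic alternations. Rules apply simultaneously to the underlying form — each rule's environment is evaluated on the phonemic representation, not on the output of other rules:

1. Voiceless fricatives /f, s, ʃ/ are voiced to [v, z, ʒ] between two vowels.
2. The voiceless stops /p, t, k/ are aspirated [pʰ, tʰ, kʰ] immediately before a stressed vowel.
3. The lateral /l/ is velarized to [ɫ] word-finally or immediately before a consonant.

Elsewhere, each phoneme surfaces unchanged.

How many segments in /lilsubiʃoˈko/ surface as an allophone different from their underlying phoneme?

3

Segments that undergo a rule: /l/ → [ɫ] (rule 3); /ʃ/ → [ʒ] (rule 1); /k/ → [kʰ] (rule 2).
All other segments surface unchanged.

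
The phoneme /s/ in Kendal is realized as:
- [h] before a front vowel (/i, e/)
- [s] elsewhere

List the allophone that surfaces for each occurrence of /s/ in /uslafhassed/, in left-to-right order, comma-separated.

[s], [s], [h]

Occurrence 1 (position 2): no conditioning environment matches → elsewhere allophone [s].
Occurrence 2 (position 8): no conditioning environment matches → elsewhere allophone [s].
Occurrence 3 (position 9): before a front vowel (/i, e/) → [h].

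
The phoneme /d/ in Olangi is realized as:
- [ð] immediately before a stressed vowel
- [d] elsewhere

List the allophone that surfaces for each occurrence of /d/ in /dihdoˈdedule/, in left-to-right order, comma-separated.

[d], [d], [ð], [d]

Occurrence 1 (position 1): no conditioning environment matches → elsewhere allophone [d].
Occurrence 2 (position 4): no conditioning environment matches → elsewhere allophone [d].
Occurrence 3 (position 6): immediately before a stressed vowel → [ð].
Occurrence 4 (position 8): no conditioning environment matches → elsewhere allophone [d].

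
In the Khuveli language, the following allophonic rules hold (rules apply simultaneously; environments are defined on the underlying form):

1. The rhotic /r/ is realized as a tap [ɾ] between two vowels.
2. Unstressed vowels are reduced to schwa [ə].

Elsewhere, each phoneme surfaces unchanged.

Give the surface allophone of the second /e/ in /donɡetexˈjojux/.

/e/ meets the environment for rule 2 (in an unstressed syllable) → [ə].

[ə]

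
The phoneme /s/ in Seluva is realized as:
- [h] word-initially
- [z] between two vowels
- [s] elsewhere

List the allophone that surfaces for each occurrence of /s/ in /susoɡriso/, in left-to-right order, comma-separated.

[h], [z], [z]

Occurrence 1 (position 1): word-initially → [h].
Occurrence 2 (position 3): between two vowels → [z].
Occurrence 3 (position 8): between two vowels → [z].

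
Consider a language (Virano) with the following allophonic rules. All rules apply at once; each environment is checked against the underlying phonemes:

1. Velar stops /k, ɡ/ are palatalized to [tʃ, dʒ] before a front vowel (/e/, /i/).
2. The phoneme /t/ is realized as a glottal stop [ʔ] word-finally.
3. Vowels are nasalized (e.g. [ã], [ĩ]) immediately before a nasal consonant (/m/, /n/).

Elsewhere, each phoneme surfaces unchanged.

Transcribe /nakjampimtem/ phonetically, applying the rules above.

[nakjãmpĩmtẽm]

/n/ (word-initial): no rule targets it → [n].
/a/ — between /n/ and /k/; rule 3 does not apply here → [a].
/k/ — between /a/ and /j/; rule 1 does not apply here → [k].
/j/ (between /k/ and /a/) is unaffected → [j].
/a/ (between /j/ and /m/) occurs before a nasal consonant → [ã] by rule 3.
/m/ — not in any rule's target class → [m].
/p/ (between /m/ and /i/) is unaffected → [p].
Rule 3 applies to /i/ (between /p/ and /m/: before a nasal consonant) → [ĩ].
/m/ (between /i/ and /t/): no rule targets it → [m].
/t/ (between /m/ and /e/) is in the target of rule 2 but the environment (word-finally) is not met → [t].
/e/ (between /t/ and /m/): before a nasal consonant, so rule 3 applies → [ẽ].
/m/ (word-final) is unaffected → [m].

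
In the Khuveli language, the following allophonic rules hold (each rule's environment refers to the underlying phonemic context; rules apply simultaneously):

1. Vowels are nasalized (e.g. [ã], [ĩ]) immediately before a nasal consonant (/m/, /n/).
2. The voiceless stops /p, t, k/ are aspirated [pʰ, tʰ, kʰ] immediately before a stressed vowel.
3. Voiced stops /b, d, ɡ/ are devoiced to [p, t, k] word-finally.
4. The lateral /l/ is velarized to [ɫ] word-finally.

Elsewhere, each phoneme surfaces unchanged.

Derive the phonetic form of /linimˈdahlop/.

[lĩnĩmˈdahlop]

/l/ (word-initial): rule 4 targets it, but not word-finally → unchanged [l].
Rule 1 applies to /i/ (between /l/ and /n/: before a nasal consonant) → [ĩ].
/i/ — between /n/ and /m/, before a nasal consonant — surfaces as [ĩ] (rule 1).
/d/ (between /m/ and /a/): rule 3 targets it, but not word-finally → unchanged [d].
/a/ — between /d/ and /h/; rule 1 does not apply here → [a].
/l/ (between /h/ and /o/) fails the environment for rule 4, so it stays [l].
/o/ (between /l/ and /p/): rule 1 targets it, but not before a nasal consonant → unchanged [o].
/p/ (word-final): rule 2 targets it, but not immediately before a stressed vowel → unchanged [p].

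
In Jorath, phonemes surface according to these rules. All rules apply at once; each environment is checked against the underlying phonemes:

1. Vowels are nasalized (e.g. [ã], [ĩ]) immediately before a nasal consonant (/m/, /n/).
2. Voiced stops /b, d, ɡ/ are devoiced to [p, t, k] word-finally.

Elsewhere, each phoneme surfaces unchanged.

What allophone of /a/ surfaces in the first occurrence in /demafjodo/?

[a]

/a/ — between /m/ and /f/; rule 1 does not apply here → [a].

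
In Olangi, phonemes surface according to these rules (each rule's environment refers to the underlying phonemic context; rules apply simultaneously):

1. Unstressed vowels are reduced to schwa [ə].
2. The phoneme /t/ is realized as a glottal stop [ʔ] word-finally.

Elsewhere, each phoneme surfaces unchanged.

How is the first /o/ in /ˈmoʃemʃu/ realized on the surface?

[o]

/o/ (between /m/ and /ʃ/) is in the target of rule 1 but the environment (in an unstressed syllable) is not met → [o].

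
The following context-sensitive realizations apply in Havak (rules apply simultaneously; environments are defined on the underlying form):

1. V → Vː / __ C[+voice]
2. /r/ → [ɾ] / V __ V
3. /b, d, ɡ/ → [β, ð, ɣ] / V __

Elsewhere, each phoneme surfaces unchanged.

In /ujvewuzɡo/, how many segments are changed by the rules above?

3

Segments that undergo a rule: /u/ → [uː] (rule 1); /e/ → [eː] (rule 1); /u/ → [uː] (rule 1).
All other segments surface unchanged.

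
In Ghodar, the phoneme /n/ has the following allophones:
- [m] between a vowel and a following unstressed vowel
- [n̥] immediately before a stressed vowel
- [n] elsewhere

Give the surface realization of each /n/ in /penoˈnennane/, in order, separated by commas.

[m], [n̥], [n], [n], [m]

Occurrence 1 (position 3): between a vowel and a following unstressed vowel → [m].
Occurrence 2 (position 5): immediately before a stressed vowel → [n̥].
Occurrence 3 (position 7): no conditioning environment matches → elsewhere allophone [n].
Occurrence 4 (position 8): no conditioning environment matches → elsewhere allophone [n].
Occurrence 5 (position 10): between a vowel and a following unstressed vowel → [m].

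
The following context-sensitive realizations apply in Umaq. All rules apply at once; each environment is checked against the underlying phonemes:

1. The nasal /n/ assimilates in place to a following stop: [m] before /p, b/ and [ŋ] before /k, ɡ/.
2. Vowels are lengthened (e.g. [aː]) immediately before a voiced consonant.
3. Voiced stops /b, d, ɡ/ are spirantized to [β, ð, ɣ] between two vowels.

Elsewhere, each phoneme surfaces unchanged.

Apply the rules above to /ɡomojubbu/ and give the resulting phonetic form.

[ɡoːmoːjuːbbu]

/ɡ/ (word-initial) fails the environment for rule 3, so it stays [ɡ].
/o/ — between /ɡ/ and /m/, before a voiced consonant — surfaces as [oː] (rule 2).
/m/ — not in any rule's target class → [m].
Rule 2 applies to /o/ (between /m/ and /j/: before a voiced consonant) → [oː].
/j/ (between /o/ and /u/): no rule targets it → [j].
/u/ — between /j/ and /b/, before a voiced consonant — surfaces as [uː] (rule 2).
/b/ (between /u/ and /b/): rule 3 targets it, but not between two vowels → unchanged [b].
/b/ (between /b/ and /u/): rule 3 targets it, but not between two vowels → unchanged [b].
/u/ (word-final) is in the target of rule 2 but the environment (before a voiced consonant) is not met → [u].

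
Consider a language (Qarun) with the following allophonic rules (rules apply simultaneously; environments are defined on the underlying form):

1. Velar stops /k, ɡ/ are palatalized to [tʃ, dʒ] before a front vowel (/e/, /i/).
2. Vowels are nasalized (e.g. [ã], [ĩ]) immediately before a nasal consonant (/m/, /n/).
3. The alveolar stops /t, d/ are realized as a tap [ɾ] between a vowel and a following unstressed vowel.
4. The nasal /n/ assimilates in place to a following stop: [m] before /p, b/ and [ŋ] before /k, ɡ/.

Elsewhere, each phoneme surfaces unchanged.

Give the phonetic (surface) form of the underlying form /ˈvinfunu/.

[ˈvĩnfũnu]

/v/ — not in any rule's target class → [v].
Rule 2 applies to /i/ (between /v/ and /n/: before a nasal consonant) → [ĩ].
/n/ (between /i/ and /f/) fails the environment for rule 4, so it stays [n].
/f/ — not in any rule's target class → [f].
/u/ (between /f/ and /n/) occurs before a nasal consonant → [ũ] by rule 2.
/n/ (between /u/ and /u/) is in the target of rule 4 but the environment (before a labial or velar stop) is not met → [n].
/u/ (word-final) is in the target of rule 2 but the environment (before a nasal consonant) is not met → [u].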